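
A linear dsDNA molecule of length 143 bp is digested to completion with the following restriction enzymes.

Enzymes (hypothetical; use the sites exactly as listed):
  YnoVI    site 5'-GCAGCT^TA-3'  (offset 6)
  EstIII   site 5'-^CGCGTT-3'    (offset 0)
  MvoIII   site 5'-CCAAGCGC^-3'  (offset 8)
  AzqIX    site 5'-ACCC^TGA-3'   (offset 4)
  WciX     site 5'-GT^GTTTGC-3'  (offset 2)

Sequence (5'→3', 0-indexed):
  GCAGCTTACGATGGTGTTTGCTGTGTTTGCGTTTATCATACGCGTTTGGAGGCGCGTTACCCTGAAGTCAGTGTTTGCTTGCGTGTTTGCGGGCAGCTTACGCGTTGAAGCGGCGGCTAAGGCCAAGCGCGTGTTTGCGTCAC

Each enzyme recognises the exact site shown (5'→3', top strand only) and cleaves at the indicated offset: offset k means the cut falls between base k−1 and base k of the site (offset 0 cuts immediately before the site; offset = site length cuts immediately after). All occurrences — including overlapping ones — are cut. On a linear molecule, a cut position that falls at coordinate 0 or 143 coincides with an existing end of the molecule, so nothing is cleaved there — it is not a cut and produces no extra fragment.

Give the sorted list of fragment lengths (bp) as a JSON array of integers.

Site scan:
  YnoVI GCAGCTTA/6: at [0, 92] ⇒ [6, 98]
  EstIII CGCGTT/0: at [40, 52, 100] ⇒ [40, 52, 100]
  MvoIII CCAAGCGC/8: at [122] ⇒ [130]
  AzqIX ACCCTGA/4: at [58] ⇒ [62]
  WciX GTGTTTGC/2: at [13, 22, 70, 82, 130] ⇒ [15, 24, 72, 84, 132]

All cut coordinates (distinct, sorted): [6, 15, 24, 40, 52, 62, 72, 84, 98, 100, 130, 132]

Fragments:
  [0,6): 6 bp
  [6,15): 9 bp
  [15,24): 9 bp
  [24,40): 16 bp
  [40,52): 12 bp
  [52,62): 10 bp
  [62,72): 10 bp
  [72,84): 12 bp
  [84,98): 14 bp
  [98,100): 2 bp
  [100,130): 30 bp
  [130,132): 2 bp
  [132,143): 11 bp

[2,2,6,9,9,10,10,11,12,12,14,16,30]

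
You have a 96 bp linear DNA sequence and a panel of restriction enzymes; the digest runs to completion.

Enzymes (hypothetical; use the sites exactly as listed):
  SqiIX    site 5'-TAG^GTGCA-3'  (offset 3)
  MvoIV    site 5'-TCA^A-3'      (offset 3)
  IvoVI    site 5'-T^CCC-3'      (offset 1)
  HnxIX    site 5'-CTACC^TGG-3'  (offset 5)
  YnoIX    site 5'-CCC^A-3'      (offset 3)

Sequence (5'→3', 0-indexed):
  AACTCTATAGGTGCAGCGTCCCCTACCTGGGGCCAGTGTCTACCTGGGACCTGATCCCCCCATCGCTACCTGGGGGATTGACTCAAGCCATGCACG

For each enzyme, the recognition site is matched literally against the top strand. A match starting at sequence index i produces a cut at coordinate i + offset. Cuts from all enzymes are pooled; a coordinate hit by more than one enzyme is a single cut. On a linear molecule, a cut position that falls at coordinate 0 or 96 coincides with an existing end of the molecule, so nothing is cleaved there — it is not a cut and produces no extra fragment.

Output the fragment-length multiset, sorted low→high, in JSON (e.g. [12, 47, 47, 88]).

[6,8,9,9,10,11,11,15,17]

Scan for sites:
  SqiIX TAGGTGCA/3: at [7] ⇒ [10]
  MvoIV TCAA/3: at [82] ⇒ [85]
  IvoVI TCCC/1: at [18, 54] ⇒ [19, 55]
  HnxIX CTACCTGG/5: at [22, 39, 65] ⇒ [27, 44, 70]
  YnoIX CCCA/3: at [58] ⇒ [61]

Pooled cuts: [10, 19, 27, 44, 55, 61, 70, 85]

Fragment lengths:
  [0,10): 10 bp
  [10,19): 9 bp
  [19,27): 8 bp
  [27,44): 17 bp
  [44,55): 11 bp
  [55,61): 6 bp
  [61,70): 9 bp
  [70,85): 15 bp
  [85,96): 11 bp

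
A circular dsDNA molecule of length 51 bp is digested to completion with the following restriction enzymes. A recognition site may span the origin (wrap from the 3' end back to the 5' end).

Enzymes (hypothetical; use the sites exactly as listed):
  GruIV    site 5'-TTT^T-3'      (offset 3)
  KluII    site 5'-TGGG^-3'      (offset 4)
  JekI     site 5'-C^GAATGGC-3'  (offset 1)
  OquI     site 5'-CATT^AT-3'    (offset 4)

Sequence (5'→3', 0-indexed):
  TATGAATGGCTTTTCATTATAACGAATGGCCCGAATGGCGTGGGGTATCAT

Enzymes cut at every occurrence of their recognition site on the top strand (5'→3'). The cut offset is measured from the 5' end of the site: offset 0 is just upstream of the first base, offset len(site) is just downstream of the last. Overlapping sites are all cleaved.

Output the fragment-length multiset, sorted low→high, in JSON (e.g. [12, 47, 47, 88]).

Site scan:
  GruIV TTTT/3: at [10] ⇒ [13]
  KluII TGGG/4: at [40] ⇒ [44]
  JekI CGAATGGC/1: at [22, 31] ⇒ [23, 32]
  OquI CATTAT/4: at [14, 48] ⇒ [1, 18]

All cut coordinates (distinct, sorted): [1, 13, 18, 23, 32, 44]

Fragment lengths:
  1→13: 12 bp
  13→18: 5 bp
  18→23: 5 bp
  23→32: 9 bp
  32→44: 12 bp
  44→1 (wrap): 51-44+1 = 8 bp

[5,5,8,9,12,12]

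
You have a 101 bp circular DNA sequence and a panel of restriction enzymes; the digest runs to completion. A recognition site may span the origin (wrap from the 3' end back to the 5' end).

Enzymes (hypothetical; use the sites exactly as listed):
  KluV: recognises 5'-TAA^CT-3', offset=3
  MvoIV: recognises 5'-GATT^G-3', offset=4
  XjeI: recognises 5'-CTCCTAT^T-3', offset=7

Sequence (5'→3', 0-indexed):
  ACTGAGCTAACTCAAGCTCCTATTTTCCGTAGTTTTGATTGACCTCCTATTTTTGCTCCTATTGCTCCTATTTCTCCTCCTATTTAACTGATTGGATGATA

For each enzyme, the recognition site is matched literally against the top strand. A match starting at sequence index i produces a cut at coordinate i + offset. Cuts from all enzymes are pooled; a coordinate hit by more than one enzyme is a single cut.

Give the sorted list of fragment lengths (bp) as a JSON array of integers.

Scan for sites:
  KluV (TAACT, off=3): starts [7, 84, 99] → cuts [1, 10, 87]
  MvoIV (GATTG, off=4): starts [36, 89] → cuts [40, 93]
  XjeI (CTCCTATT, off=7): starts [16, 43, 55, 64, 76] → cuts [23, 50, 62, 71, 83]

All cut coordinates (distinct, sorted): [1, 10, 23, 40, 50, 62, 71, 83, 87, 93]

Fragment lengths:
  1→10: 9 bp
  10→23: 13 bp
  23→40: 17 bp
  40→50: 10 bp
  50→62: 12 bp
  62→71: 9 bp
  71→83: 12 bp
  83→87: 4 bp
  87→93: 6 bp
  93→1 (wrap): 101-93+1 = 9 bp

[4,6,9,9,9,10,12,12,13,17]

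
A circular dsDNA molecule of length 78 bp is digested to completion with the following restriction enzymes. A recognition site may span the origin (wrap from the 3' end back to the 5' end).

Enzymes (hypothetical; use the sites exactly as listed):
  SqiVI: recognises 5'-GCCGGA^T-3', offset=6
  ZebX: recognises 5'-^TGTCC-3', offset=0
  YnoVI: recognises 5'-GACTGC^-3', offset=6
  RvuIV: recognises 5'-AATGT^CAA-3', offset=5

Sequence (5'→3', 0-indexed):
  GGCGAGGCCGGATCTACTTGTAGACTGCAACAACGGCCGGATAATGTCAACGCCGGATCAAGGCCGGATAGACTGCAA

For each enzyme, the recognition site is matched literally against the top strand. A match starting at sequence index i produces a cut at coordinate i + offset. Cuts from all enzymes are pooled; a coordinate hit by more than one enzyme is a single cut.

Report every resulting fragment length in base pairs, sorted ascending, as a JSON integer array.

Scan for sites:
  SqiVI (GCCGGAT, off=6): starts [6, 35, 51, 62] → cuts [12, 41, 57, 68]
  ZebX (TGTCC, off=0): no sites
  YnoVI (GACTGC, off=6): starts [22, 70] → cuts [28, 76]
  RvuIV (AATGTCAA, off=5): starts [42] → cuts [47]

Pooled cuts: [12, 28, 41, 47, 57, 68, 76]

Fragments:
  12→28: 16 bp
  28→41: 13 bp
  41→47: 6 bp
  47→57: 10 bp
  57→68: 11 bp
  68→76: 8 bp
  76→12 (wrap): 78-76+12 = 14 bp

[6,8,10,11,13,14,16]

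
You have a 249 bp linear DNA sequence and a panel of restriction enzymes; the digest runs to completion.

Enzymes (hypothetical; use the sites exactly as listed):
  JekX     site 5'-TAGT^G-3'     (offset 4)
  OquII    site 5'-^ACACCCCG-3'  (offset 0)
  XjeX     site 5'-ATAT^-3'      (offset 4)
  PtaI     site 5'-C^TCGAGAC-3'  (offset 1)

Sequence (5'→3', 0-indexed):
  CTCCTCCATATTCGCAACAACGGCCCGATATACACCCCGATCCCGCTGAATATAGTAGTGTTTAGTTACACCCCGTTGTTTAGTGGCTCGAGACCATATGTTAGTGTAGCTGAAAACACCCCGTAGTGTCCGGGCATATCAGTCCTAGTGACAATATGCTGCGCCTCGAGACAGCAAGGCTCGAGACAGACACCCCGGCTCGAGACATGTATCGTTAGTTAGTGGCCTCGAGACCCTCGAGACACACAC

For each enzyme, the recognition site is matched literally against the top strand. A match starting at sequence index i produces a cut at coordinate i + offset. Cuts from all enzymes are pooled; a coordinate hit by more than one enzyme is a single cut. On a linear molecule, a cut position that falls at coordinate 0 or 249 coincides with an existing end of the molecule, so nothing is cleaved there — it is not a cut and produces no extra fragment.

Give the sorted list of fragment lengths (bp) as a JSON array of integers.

Per-enzyme occurrences:
  JekX TAGTG/4: at [55, 80, 101, 123, 145, 219] ⇒ [59, 84, 105, 127, 149, 223]
  OquII ACACCCCG/0: at [31, 67, 115, 189] ⇒ [31, 67, 115, 189]
  XjeX ATAT/4: at [7, 27, 49, 95, 135, 153] ⇒ [11, 31, 53, 99, 139, 157]
  PtaI CTCGAGAC/1: at [86, 164, 179, 198, 226, 235] ⇒ [87, 165, 180, 199, 227, 236]

All cut coordinates (distinct, sorted): [11, 31, 53, 59, 67, 84, 87, 99, 105, 115, 127, 139, 149, 157, 165, 180, 189, 199, 223, 227, 236]

Fragments:
  [0,11): 11 bp
  [11,31): 20 bp
  [31,53): 22 bp
  [53,59): 6 bp
  [59,67): 8 bp
  [67,84): 17 bp
  [84,87): 3 bp
  [87,99): 12 bp
  [99,105): 6 bp
  [105,115): 10 bp
  [115,127): 12 bp
  [127,139): 12 bp
  [139,149): 10 bp
  [149,157): 8 bp
  [157,165): 8 bp
  [165,180): 15 bp
  [180,189): 9 bp
  [189,199): 10 bp
  [199,223): 24 bp
  [223,227): 4 bp
  [227,236): 9 bp
  [236,249): 13 bp

[3,4,6,6,8,8,8,9,9,10,10,10,11,12,12,12,13,15,17,20,22,24]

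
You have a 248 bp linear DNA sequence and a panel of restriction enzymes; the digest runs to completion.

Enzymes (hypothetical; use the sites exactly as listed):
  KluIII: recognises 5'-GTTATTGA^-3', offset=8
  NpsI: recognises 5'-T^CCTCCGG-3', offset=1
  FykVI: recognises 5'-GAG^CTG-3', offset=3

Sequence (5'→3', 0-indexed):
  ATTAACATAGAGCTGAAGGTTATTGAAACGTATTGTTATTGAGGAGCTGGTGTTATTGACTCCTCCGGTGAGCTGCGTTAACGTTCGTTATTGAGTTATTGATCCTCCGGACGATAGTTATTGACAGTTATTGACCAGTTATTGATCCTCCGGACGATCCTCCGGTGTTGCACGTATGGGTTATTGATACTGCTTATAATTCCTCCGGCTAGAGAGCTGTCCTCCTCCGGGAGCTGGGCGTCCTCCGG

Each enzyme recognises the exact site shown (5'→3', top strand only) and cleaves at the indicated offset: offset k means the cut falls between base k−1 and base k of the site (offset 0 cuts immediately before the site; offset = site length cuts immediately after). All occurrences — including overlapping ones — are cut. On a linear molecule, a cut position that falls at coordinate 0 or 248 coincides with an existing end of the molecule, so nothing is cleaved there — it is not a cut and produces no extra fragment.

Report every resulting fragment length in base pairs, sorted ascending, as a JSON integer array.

[1,1,2,4,7,7,8,8,10,10,11,11,12,12,13,14,14,15,16,21,22,29]

Per-enzyme occurrences:
  KluIII GTTATTGA/8: at [18, 34, 51, 86, 94, 116, 126, 137, 179] ⇒ [26, 42, 59, 94, 102, 124, 134, 145, 187]
  NpsI TCCTCCGG/1: at [60, 102, 145, 157, 200, 222, 240] ⇒ [61, 103, 146, 158, 201, 223, 241]
  FykVI GAGCTG/3: at [9, 43, 69, 213, 230] ⇒ [12, 46, 72, 216, 233]

Pooled cuts: [12, 26, 42, 46, 59, 61, 72, 94, 102, 103, 124, 134, 145, 146, 158, 187, 201, 216, 223, 233, 241]

Fragment lengths:
  [0,12): 12 bp
  [12,26): 14 bp
  [26,42): 16 bp
  [42,46): 4 bp
  [46,59): 13 bp
  [59,61): 2 bp
  [61,72): 11 bp
  [72,94): 22 bp
  [94,102): 8 bp
  [102,103): 1 bp
  [103,124): 21 bp
  [124,134): 10 bp
  [134,145): 11 bp
  [145,146): 1 bp
  [146,158): 12 bp
  [158,187): 29 bp
  [187,201): 14 bp
  [201,216): 15 bp
  [216,223): 7 bp
  [223,233): 10 bp
  [233,241): 8 bp
  [241,248): 7 bp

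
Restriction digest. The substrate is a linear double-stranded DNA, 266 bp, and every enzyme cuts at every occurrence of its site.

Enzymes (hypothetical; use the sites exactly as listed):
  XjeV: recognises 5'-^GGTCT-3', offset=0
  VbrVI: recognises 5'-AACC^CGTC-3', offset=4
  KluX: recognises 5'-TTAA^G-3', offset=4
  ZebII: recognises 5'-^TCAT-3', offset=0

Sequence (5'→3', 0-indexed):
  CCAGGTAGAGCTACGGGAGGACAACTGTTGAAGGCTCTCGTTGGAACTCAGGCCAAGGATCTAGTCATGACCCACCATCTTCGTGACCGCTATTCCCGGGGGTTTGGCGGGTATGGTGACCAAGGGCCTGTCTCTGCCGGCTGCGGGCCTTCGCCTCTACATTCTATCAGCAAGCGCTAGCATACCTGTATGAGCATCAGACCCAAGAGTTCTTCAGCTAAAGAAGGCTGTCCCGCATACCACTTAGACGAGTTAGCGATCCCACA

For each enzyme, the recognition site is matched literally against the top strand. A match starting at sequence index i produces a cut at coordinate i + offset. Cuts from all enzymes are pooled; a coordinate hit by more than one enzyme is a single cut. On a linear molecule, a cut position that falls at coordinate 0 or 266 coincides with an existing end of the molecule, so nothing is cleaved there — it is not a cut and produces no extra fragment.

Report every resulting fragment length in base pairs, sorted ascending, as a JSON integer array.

[64,202]

Per-enzyme occurrences:
  XjeV (GGTCT, off=0): no sites
  VbrVI (AACCCGTC, off=4): no sites
  KluX (TTAAG, off=4): no sites
  ZebII TCAT/0: at [64] ⇒ [64]

All cut coordinates (distinct, sorted): [64]

Fragments:
  [0,64): 64 bp
  [64,266): 202 bp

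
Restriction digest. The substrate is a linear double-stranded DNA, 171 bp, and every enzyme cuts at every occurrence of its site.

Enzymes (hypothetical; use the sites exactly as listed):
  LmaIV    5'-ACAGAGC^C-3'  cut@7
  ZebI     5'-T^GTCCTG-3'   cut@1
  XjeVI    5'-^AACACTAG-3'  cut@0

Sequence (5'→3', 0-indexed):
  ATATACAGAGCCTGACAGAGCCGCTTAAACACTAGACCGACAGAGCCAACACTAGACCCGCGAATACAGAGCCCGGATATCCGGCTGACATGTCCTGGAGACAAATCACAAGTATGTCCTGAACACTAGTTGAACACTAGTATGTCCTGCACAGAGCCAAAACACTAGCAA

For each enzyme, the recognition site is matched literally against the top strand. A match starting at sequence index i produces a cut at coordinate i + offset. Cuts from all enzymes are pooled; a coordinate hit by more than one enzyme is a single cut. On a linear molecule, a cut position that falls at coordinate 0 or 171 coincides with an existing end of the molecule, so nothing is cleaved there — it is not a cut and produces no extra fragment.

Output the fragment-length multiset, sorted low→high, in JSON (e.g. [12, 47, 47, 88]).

[1,3,6,6,10,11,11,11,11,14,19,19,24,25]

Scan for sites:
  LmaIV (ACAGAGCC, off=7): starts [4, 14, 39, 65, 150] → cuts [11, 21, 46, 72, 157]
  ZebI (TGTCCTG, off=1): starts [90, 114, 142] → cuts [91, 115, 143]
  XjeVI (AACACTAG, off=0): starts [27, 47, 121, 132, 160] → cuts [27, 47, 121, 132, 160]

Pooled cuts: [11, 21, 27, 46, 47, 72, 91, 115, 121, 132, 143, 157, 160]

Fragment lengths:
  [0,11): 11 bp
  [11,21): 10 bp
  [21,27): 6 bp
  [27,46): 19 bp
  [46,47): 1 bp
  [47,72): 25 bp
  [72,91): 19 bp
  [91,115): 24 bp
  [115,121): 6 bp
  [121,132): 11 bp
  [132,143): 11 bp
  [143,157): 14 bp
  [157,160): 3 bp
  [160,171): 11 bp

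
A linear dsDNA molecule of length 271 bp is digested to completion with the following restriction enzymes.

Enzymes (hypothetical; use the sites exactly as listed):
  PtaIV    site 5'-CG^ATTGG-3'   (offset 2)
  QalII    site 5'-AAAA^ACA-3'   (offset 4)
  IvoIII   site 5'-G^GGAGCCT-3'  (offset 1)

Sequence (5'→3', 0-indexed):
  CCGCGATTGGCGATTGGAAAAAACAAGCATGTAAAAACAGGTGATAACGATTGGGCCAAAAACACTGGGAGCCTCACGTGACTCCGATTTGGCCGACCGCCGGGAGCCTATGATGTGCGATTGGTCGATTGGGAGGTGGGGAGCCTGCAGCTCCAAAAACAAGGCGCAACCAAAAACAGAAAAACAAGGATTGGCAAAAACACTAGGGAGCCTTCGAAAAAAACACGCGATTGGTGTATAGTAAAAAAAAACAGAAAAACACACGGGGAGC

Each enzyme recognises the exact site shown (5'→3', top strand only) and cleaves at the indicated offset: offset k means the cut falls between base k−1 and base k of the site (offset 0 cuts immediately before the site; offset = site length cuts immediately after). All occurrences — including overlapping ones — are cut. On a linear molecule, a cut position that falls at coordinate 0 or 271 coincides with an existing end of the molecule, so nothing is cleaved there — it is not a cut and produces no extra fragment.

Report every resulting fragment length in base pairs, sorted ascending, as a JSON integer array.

Site scan:
  PtaIV (CGATTGG, off=2): starts [3, 10, 47, 117, 125, 227] → cuts [5, 12, 49, 119, 127, 229]
  QalII (AAAAACA, off=4): starts [18, 32, 57, 154, 171, 179, 195, 218, 246, 254] → cuts [22, 36, 61, 158, 175, 183, 199, 222, 250, 258]
  IvoIII (GGGAGCCT, off=1): starts [66, 101, 138, 205] → cuts [67, 102, 139, 206]

All cut coordinates (distinct, sorted): [5, 12, 22, 36, 49, 61, 67, 102, 119, 127, 139, 158, 175, 183, 199, 206, 222, 229, 250, 258]

Fragments:
  [0,5): 5 bp
  [5,12): 7 bp
  [12,22): 10 bp
  [22,36): 14 bp
  [36,49): 13 bp
  [49,61): 12 bp
  [61,67): 6 bp
  [67,102): 35 bp
  [102,119): 17 bp
  [119,127): 8 bp
  [127,139): 12 bp
  [139,158): 19 bp
  [158,175): 17 bp
  [175,183): 8 bp
  [183,199): 16 bp
  [199,206): 7 bp
  [206,222): 16 bp
  [222,229): 7 bp
  [229,250): 21 bp
  [250,258): 8 bp
  [258,271): 13 bp

[5,6,7,7,7,8,8,8,10,12,12,13,13,14,16,16,17,17,19,21,35]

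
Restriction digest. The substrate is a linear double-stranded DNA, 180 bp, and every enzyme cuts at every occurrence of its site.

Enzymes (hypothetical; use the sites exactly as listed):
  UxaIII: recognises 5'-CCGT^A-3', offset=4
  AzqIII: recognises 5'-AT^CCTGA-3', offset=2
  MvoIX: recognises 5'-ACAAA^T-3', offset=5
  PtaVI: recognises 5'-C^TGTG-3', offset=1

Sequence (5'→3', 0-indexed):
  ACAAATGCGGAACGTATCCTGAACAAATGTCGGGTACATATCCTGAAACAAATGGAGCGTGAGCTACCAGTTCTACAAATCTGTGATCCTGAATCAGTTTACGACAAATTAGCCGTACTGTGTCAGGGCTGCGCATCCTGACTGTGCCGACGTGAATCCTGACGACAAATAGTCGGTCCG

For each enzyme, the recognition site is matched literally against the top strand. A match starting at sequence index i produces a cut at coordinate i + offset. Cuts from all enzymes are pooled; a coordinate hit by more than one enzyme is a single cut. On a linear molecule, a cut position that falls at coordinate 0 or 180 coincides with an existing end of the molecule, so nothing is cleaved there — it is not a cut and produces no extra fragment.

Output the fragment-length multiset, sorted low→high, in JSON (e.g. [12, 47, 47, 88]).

[2,2,5,6,6,8,10,11,11,12,12,14,15,18,21,27]

Per-enzyme occurrences:
  UxaIII (CCGTA, off=4): starts [112] → cuts [116]
  AzqIII (ATCCTGA, off=2): starts [15, 39, 85, 134, 155] → cuts [17, 41, 87, 136, 157]
  MvoIX (ACAAAT, off=5): starts [0, 22, 47, 74, 103, 164] → cuts [5, 27, 52, 79, 108, 169]
  PtaVI (CTGTG, off=1): starts [80, 117, 141] → cuts [81, 118, 142]

All cut coordinates (distinct, sorted): [5, 17, 27, 41, 52, 79, 81, 87, 108, 116, 118, 136, 142, 157, 169]

Fragments:
  [0,5): 5 bp
  [5,17): 12 bp
  [17,27): 10 bp
  [27,41): 14 bp
  [41,52): 11 bp
  [52,79): 27 bp
  [79,81): 2 bp
  [81,87): 6 bp
  [87,108): 21 bp
  [108,116): 8 bp
  [116,118): 2 bp
  [118,136): 18 bp
  [136,142): 6 bp
  [142,157): 15 bp
  [157,169): 12 bp
  [169,180): 11 bp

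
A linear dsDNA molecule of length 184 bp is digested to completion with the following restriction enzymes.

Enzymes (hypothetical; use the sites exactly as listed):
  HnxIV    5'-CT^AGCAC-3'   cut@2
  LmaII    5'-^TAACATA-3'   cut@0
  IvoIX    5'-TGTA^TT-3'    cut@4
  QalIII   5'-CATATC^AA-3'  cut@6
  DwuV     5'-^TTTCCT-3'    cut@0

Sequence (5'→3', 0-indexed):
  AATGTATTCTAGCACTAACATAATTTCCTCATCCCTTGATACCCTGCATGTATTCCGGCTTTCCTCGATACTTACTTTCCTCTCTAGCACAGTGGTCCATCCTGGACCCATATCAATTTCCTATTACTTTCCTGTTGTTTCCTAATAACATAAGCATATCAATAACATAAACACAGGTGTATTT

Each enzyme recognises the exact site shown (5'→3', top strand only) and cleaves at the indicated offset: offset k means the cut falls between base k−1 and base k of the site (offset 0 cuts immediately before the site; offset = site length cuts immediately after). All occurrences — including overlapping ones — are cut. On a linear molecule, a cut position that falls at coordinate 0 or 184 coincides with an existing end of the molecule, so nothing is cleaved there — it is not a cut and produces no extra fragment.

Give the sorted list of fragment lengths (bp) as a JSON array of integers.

[2,2,3,4,5,6,7,8,8,10,10,11,15,16,19,29,29]

Per-enzyme occurrences:
  HnxIV CTAGCAC/2: at [8, 83] ⇒ [10, 85]
  LmaII TAACATA/0: at [15, 145, 162] ⇒ [15, 145, 162]
  IvoIX TGTATT/4: at [2, 48, 177] ⇒ [6, 52, 181]
  QalIII CATATCAA/6: at [108, 154] ⇒ [114, 160]
  DwuV TTTCCT/0: at [23, 59, 75, 116, 127, 137] ⇒ [23, 59, 75, 116, 127, 137]

Pooled cuts: [6, 10, 15, 23, 52, 59, 75, 85, 114, 116, 127, 137, 145, 160, 162, 181]

Fragment lengths:
  [0,6): 6 bp
  [6,10): 4 bp
  [10,15): 5 bp
  [15,23): 8 bp
  [23,52): 29 bp
  [52,59): 7 bp
  [59,75): 16 bp
  [75,85): 10 bp
  [85,114): 29 bp
  [114,116): 2 bp
  [116,127): 11 bp
  [127,137): 10 bp
  [137,145): 8 bp
  [145,160): 15 bp
  [160,162): 2 bp
  [162,181): 19 bp
  [181,184): 3 bp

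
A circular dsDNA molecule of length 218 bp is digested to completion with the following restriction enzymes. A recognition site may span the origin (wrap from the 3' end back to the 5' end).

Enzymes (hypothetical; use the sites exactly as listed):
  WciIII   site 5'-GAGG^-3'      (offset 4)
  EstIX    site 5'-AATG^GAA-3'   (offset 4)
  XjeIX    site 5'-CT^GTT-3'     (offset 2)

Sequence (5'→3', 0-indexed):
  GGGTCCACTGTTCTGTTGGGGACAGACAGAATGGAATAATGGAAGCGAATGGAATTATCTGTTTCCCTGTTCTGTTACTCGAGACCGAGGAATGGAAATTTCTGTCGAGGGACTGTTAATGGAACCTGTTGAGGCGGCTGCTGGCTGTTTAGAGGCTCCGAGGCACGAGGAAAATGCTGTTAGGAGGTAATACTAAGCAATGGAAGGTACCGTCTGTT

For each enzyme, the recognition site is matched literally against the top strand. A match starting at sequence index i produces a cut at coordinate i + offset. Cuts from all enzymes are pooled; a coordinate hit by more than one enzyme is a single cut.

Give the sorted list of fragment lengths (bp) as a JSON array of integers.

[4,4,5,5,6,7,7,7,8,8,8,8,9,9,9,10,12,12,13,15,16,17,19]

Per-enzyme occurrences:
  WciIII (GAGG, off=4): starts [86, 106, 130, 151, 159, 166, 183] → cuts [90, 110, 134, 155, 163, 170, 187]
  EstIX (AATGGAA, off=4): starts [29, 37, 47, 90, 117, 198] → cuts [33, 41, 51, 94, 121, 202]
  XjeIX (CTGTT, off=2): starts [7, 12, 58, 66, 71, 112, 125, 144, 176, 213] → cuts [9, 14, 60, 68, 73, 114, 127, 146, 178, 215]

Pooled cuts: [9, 14, 33, 41, 51, 60, 68, 73, 90, 94, 110, 114, 121, 127, 134, 146, 155, 163, 170, 178, 187, 202, 215]

Fragments:
  9→14: 5 bp
  14→33: 19 bp
  33→41: 8 bp
  41→51: 10 bp
  51→60: 9 bp
  60→68: 8 bp
  68→73: 5 bp
  73→90: 17 bp
  90→94: 4 bp
  94→110: 16 bp
  110→114: 4 bp
  114→121: 7 bp
  121→127: 6 bp
  127→134: 7 bp
  134→146: 12 bp
  146→155: 9 bp
  155→163: 8 bp
  163→170: 7 bp
  170→178: 8 bp
  178→187: 9 bp
  187→202: 15 bp
  202→215: 13 bp
  215→9 (wrap): 218-215+9 = 12 bp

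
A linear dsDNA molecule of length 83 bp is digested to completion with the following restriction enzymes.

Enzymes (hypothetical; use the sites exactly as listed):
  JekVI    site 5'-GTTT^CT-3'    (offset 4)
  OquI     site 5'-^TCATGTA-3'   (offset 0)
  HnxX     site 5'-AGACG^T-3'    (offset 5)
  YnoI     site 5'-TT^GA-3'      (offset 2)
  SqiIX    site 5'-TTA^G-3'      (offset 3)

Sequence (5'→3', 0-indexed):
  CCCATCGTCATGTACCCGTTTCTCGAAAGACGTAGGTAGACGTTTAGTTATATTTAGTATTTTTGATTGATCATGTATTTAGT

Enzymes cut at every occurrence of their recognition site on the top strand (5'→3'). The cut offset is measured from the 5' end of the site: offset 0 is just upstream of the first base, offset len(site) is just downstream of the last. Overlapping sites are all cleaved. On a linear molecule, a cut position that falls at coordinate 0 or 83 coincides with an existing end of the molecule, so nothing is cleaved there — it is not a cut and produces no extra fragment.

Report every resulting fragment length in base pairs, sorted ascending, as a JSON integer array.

[2,2,4,4,7,8,10,10,11,11,14]

Site scan:
  JekVI (GTTTCT, off=4): starts [17] → cuts [21]
  OquI (TCATGTA, off=0): starts [7, 70] → cuts [7, 70]
  HnxX (AGACGT, off=5): starts [27, 37] → cuts [32, 42]
  YnoI (TTGA, off=2): starts [62, 66] → cuts [64, 68]
  SqiIX (TTAG, off=3): starts [43, 53, 78] → cuts [46, 56, 81]

All cut coordinates (distinct, sorted): [7, 21, 32, 42, 46, 56, 64, 68, 70, 81]

Fragments:
  [0,7): 7 bp
  [7,21): 14 bp
  [21,32): 11 bp
  [32,42): 10 bp
  [42,46): 4 bp
  [46,56): 10 bp
  [56,64): 8 bp
  [64,68): 4 bp
  [68,70): 2 bp
  [70,81): 11 bp
  [81,83): 2 bp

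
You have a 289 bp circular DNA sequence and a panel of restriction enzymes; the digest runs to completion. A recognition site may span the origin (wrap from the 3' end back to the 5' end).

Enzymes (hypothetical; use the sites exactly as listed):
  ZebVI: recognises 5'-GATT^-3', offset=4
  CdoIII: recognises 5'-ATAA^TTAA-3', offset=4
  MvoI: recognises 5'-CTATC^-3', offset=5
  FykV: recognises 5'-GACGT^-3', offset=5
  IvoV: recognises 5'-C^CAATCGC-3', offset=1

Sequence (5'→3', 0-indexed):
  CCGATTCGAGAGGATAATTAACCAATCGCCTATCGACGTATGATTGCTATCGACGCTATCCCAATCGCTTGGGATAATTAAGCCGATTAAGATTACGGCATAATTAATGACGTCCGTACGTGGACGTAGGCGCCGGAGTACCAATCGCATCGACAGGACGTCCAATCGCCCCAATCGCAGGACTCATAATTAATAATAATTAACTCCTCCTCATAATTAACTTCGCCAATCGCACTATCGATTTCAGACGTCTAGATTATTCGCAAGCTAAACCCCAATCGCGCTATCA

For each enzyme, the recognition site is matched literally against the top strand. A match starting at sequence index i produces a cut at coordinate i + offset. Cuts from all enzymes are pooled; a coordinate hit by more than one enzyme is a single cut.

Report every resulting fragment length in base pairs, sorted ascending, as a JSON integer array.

Per-enzyme occurrences:
  ZebVI GATT/4: at [2, 41, 84, 90, 239, 254] ⇒ [6, 45, 88, 94, 243, 258]
  CdoIII ATAATTAA/4: at [13, 73, 99, 185, 195, 212] ⇒ [17, 77, 103, 189, 199, 216]
  MvoI CTATC/5: at [29, 46, 55, 234, 283] ⇒ [34, 51, 60, 239, 288]
  FykV GACGT/5: at [34, 108, 122, 156, 246] ⇒ [39, 113, 127, 161, 251]
  IvoV CCAATCGC/1: at [21, 60, 140, 161, 170, 225, 274] ⇒ [22, 61, 141, 162, 171, 226, 275]

Pooled cuts: [6, 17, 22, 34, 39, 45, 51, 60, 61, 77, 88, 94, 103, 113, 127, 141, 161, 162, 171, 189, 199, 216, 226, 239, 243, 251, 258, 275, 288]

Fragments:
  6→17: 11 bp
  17→22: 5 bp
  22→34: 12 bp
  34→39: 5 bp
  39→45: 6 bp
  45→51: 6 bp
  51→60: 9 bp
  60→61: 1 bp
  61→77: 16 bp
  77→88: 11 bp
  88→94: 6 bp
  94→103: 9 bp
  103→113: 10 bp
  113→127: 14 bp
  127→141: 14 bp
  141→161: 20 bp
  161→162: 1 bp
  162→171: 9 bp
  171→189: 18 bp
  189→199: 10 bp
  199→216: 17 bp
  216→226: 10 bp
  226→239: 13 bp
  239→243: 4 bp
  243→251: 8 bp
  251→258: 7 bp
  258→275: 17 bp
  275→288: 13 bp
  288→6 (wrap): 289-288+6 = 7 bp

[1,1,4,5,5,6,6,6,7,7,8,9,9,9,10,10,10,11,11,12,13,13,14,14,16,17,17,18,20]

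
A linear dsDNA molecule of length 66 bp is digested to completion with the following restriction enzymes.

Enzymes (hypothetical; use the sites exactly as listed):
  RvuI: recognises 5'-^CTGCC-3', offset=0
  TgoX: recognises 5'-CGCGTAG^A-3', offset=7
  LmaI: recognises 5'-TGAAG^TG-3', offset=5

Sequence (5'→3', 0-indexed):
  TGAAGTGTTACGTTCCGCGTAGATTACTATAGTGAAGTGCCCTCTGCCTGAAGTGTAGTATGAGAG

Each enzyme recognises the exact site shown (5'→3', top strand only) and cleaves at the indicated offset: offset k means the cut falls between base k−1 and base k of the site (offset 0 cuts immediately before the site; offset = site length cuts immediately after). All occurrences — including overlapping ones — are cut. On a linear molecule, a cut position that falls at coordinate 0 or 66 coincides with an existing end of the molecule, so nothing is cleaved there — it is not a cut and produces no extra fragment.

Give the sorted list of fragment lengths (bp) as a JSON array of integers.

Per-enzyme occurrences:
  RvuI (CTGCC, off=0): starts [43] → cuts [43]
  TgoX (CGCGTAGA, off=7): starts [15] → cuts [22]
  LmaI (TGAAGTG, off=5): starts [0, 32, 48] → cuts [5, 37, 53]

Pooled cuts: [5, 22, 37, 43, 53]

Fragments:
  [0,5): 5 bp
  [5,22): 17 bp
  [22,37): 15 bp
  [37,43): 6 bp
  [43,53): 10 bp
  [53,66): 13 bp

[5,6,10,13,15,17]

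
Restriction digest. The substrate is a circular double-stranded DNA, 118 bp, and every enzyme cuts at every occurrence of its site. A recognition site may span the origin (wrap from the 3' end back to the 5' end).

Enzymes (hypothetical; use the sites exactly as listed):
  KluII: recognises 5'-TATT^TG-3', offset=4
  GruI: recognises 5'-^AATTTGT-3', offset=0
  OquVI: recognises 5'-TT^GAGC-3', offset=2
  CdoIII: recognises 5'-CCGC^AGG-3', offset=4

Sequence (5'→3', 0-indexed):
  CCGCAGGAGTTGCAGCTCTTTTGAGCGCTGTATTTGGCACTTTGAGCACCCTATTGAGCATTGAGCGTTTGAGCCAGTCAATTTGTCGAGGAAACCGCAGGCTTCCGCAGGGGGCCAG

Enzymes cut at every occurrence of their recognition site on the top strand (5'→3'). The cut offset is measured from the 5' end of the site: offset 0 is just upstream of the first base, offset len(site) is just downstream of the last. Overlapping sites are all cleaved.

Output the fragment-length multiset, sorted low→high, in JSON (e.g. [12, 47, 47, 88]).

Site scan:
  KluII TATTTG/4: at [30] ⇒ [34]
  GruI AATTTGT/0: at [79] ⇒ [79]
  OquVI TTGAGC/2: at [20, 41, 53, 60, 68] ⇒ [22, 43, 55, 62, 70]
  CdoIII CCGCAGG/4: at [0, 94, 104] ⇒ [4, 98, 108]

Pooled cuts: [4, 22, 34, 43, 55, 62, 70, 79, 98, 108]

Fragment lengths:
  4→22: 18 bp
  22→34: 12 bp
  34→43: 9 bp
  43→55: 12 bp
  55→62: 7 bp
  62→70: 8 bp
  70→79: 9 bp
  79→98: 19 bp
  98→108: 10 bp
  108→4 (wrap): 118-108+4 = 14 bp

[7,8,9,9,10,12,12,14,18,19]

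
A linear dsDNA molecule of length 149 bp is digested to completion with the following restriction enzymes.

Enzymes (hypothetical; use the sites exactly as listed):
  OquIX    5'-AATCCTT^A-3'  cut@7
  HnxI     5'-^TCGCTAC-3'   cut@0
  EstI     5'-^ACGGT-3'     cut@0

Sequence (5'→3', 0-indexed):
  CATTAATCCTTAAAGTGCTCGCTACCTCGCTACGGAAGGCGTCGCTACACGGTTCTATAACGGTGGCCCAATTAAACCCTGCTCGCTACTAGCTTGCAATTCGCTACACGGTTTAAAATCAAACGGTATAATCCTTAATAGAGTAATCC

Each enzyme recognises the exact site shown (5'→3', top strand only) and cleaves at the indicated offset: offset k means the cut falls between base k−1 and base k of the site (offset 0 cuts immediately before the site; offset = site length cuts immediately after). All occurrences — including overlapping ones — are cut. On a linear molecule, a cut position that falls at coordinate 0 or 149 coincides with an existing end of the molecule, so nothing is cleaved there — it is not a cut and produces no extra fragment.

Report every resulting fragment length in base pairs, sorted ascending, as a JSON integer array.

Per-enzyme occurrences:
  OquIX (AATCCTTA, off=7): starts [4, 129] → cuts [11, 136]
  HnxI (TCGCTAC, off=0): starts [18, 26, 41, 82, 100] → cuts [18, 26, 41, 82, 100]
  EstI (ACGGT, off=0): starts [48, 59, 107, 122] → cuts [48, 59, 107, 122]

All cut coordinates (distinct, sorted): [11, 18, 26, 41, 48, 59, 82, 100, 107, 122, 136]

Fragments:
  [0,11): 11 bp
  [11,18): 7 bp
  [18,26): 8 bp
  [26,41): 15 bp
  [41,48): 7 bp
  [48,59): 11 bp
  [59,82): 23 bp
  [82,100): 18 bp
  [100,107): 7 bp
  [107,122): 15 bp
  [122,136): 14 bp
  [136,149): 13 bp

[7,7,7,8,11,11,13,14,15,15,18,23]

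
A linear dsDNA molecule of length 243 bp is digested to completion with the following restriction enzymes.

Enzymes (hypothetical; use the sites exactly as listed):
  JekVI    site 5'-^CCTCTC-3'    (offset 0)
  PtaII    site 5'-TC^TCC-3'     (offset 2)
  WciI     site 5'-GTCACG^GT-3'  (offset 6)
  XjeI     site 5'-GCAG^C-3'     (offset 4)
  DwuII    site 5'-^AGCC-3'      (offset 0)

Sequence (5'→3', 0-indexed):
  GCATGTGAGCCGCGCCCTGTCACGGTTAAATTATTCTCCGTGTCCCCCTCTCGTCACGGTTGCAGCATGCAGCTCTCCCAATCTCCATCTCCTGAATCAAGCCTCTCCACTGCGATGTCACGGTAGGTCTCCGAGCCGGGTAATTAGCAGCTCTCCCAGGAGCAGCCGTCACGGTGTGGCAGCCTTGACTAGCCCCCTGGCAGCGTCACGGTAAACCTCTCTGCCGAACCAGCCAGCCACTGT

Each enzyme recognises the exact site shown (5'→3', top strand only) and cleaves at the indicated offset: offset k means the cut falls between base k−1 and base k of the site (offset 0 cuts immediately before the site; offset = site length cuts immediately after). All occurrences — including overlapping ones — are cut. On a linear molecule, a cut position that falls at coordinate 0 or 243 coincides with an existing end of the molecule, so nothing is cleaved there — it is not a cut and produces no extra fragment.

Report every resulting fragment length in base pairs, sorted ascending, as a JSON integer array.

Site scan:
  JekVI CCTCTC/0: at [46, 101, 215] ⇒ [46, 101, 215]
  PtaII TCTCC/2: at [34, 73, 81, 87, 103, 127, 151] ⇒ [36, 75, 83, 89, 105, 129, 153]
  WciI GTCACGGT/6: at [18, 52, 116, 167, 204] ⇒ [24, 58, 122, 173, 210]
  XjeI GCAGC/4: at [61, 68, 146, 161, 178, 199] ⇒ [65, 72, 150, 165, 182, 203]
  DwuII AGCC/0: at [7, 99, 133, 163, 180, 190, 230, 234] ⇒ [7, 99, 133, 163, 180, 190, 230, 234]

Pooled cuts: [7, 24, 36, 46, 58, 65, 72, 75, 83, 89, 99, 101, 105, 122, 129, 133, 150, 153, 163, 165, 173, 180, 182, 190, 203, 210, 215, 230, 234]

Fragments:
  [0,7): 7 bp
  [7,24): 17 bp
  [24,36): 12 bp
  [36,46): 10 bp
  [46,58): 12 bp
  [58,65): 7 bp
  [65,72): 7 bp
  [72,75): 3 bp
  [75,83): 8 bp
  [83,89): 6 bp
  [89,99): 10 bp
  [99,101): 2 bp
  [101,105): 4 bp
  [105,122): 17 bp
  [122,129): 7 bp
  [129,133): 4 bp
  [133,150): 17 bp
  [150,153): 3 bp
  [153,163): 10 bp
  [163,165): 2 bp
  [165,173): 8 bp
  [173,180): 7 bp
  [180,182): 2 bp
  [182,190): 8 bp
  [190,203): 13 bp
  [203,210): 7 bp
  [210,215): 5 bp
  [215,230): 15 bp
  [230,234): 4 bp
  [234,243): 9 bp

[2,2,2,3,3,4,4,4,5,6,7,7,7,7,7,7,8,8,8,9,10,10,10,12,12,13,15,17,17,17]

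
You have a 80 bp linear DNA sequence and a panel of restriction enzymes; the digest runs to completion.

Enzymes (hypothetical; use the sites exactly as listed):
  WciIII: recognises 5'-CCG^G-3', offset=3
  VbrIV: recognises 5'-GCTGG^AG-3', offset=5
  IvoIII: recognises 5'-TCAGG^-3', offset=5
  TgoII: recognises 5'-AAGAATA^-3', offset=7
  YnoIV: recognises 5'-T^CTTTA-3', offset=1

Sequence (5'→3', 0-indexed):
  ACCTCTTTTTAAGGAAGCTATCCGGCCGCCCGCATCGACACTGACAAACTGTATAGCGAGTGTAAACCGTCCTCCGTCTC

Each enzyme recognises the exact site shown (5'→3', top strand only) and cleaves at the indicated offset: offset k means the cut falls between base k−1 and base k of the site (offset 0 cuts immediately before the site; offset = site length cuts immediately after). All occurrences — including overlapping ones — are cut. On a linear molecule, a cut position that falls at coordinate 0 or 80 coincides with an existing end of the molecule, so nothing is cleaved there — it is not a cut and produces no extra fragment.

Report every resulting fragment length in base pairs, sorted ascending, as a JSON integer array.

[24,56]

Site scan:
  WciIII (CCGG, off=3): starts [21] → cuts [24]
  VbrIV (GCTGGAG, off=5): no sites
  IvoIII (TCAGG, off=5): no sites
  TgoII (AAGAATA, off=7): no sites
  YnoIV (TCTTTA, off=1): no sites

Pooled cuts: [24]

Fragment lengths:
  [0,24): 24 bp
  [24,80): 56 bp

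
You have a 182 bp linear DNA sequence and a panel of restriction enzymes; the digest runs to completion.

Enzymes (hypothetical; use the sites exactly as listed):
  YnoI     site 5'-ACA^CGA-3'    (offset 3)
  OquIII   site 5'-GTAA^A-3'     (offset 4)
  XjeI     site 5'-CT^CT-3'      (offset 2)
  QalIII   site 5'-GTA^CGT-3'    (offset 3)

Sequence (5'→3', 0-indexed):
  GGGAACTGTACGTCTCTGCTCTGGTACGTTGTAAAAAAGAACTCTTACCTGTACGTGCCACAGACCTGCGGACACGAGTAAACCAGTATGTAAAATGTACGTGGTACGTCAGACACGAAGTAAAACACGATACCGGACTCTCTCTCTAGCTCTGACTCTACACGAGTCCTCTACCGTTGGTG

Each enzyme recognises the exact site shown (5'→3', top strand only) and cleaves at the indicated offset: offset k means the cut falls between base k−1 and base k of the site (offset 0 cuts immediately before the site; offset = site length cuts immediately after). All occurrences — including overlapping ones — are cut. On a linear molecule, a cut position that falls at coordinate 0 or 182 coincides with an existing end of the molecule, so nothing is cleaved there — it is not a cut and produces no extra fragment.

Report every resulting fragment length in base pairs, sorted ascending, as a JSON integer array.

Per-enzyme occurrences:
  YnoI ACACGA/3: at [71, 112, 124, 159] ⇒ [74, 115, 127, 162]
  OquIII GTAAA/4: at [30, 77, 89, 119] ⇒ [34, 81, 93, 123]
  XjeI CTCT/2: at [13, 18, 41, 137, 139, 141, 143, 149, 155, 168] ⇒ [15, 20, 43, 139, 141, 143, 145, 151, 157, 170]
  QalIII GTACGT/3: at [7, 23, 50, 96, 103] ⇒ [10, 26, 53, 99, 106]

Pooled cuts: [10, 15, 20, 26, 34, 43, 53, 74, 81, 93, 99, 106, 115, 123, 127, 139, 141, 143, 145, 151, 157, 162, 170]

Fragments:
  [0,10): 10 bp
  [10,15): 5 bp
  [15,20): 5 bp
  [20,26): 6 bp
  [26,34): 8 bp
  [34,43): 9 bp
  [43,53): 10 bp
  [53,74): 21 bp
  [74,81): 7 bp
  [81,93): 12 bp
  [93,99): 6 bp
  [99,106): 7 bp
  [106,115): 9 bp
  [115,123): 8 bp
  [123,127): 4 bp
  [127,139): 12 bp
  [139,141): 2 bp
  [141,143): 2 bp
  [143,145): 2 bp
  [145,151): 6 bp
  [151,157): 6 bp
  [157,162): 5 bp
  [162,170): 8 bp
  [170,182): 12 bp

[2,2,2,4,5,5,5,6,6,6,6,7,7,8,8,8,9,9,10,10,12,12,12,21]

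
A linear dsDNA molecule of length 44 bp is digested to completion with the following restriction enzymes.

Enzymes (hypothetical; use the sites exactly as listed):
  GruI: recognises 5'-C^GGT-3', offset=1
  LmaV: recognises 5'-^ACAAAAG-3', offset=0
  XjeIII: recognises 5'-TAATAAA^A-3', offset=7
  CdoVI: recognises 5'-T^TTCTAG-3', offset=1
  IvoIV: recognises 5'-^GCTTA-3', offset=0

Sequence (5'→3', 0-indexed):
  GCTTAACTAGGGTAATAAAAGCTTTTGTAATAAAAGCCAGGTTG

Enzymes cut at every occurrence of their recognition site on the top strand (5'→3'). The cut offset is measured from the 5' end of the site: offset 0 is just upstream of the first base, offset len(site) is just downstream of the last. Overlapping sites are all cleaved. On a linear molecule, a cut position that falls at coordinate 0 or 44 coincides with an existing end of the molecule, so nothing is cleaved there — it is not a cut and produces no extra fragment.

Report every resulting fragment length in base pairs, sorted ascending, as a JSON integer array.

[10,15,19]

Scan for sites:
  GruI (CGGT, off=1): no sites
  LmaV (ACAAAAG, off=0): no sites
  XjeIII TAATAAAA/7: at [12, 27] ⇒ [19, 34]
  CdoVI (TTTCTAG, off=1): no sites
  IvoIV GCTTA/0: at [0] ⇒ [] (position 0 is a terminus of the linear molecule — no cut)

Pooled cuts: [19, 34]

Fragment lengths:
  [0,19): 19 bp
  [19,34): 15 bp
  [34,44): 10 bp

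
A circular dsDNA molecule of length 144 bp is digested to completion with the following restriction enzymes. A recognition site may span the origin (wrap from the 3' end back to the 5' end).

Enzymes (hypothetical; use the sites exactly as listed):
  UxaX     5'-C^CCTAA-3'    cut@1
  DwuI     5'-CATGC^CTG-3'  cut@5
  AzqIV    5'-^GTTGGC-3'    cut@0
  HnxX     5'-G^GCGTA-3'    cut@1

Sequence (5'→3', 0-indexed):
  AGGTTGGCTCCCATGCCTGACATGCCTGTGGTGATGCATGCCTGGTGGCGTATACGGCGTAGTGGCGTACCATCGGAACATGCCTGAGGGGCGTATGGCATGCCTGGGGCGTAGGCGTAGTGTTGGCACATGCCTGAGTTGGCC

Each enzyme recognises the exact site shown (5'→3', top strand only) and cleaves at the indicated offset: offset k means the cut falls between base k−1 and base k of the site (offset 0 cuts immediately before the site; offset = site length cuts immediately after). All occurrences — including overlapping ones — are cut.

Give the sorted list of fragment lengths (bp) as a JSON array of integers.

[4,5,6,6,7,7,8,9,9,9,12,13,14,16,19]

Scan for sites:
  UxaX (CCCTAA, off=1): no sites
  DwuI (CATGCCTG, off=5): starts [11, 20, 36, 78, 98, 128] → cuts [16, 25, 41, 83, 103, 133]
  AzqIV (GTTGGC, off=0): starts [2, 121, 137] → cuts [2, 121, 137]
  HnxX (GGCGTA, off=1): starts [46, 55, 63, 89, 107, 113] → cuts [47, 56, 64, 90, 108, 114]

All cut coordinates (distinct, sorted): [2, 16, 25, 41, 47, 56, 64, 83, 90, 103, 108, 114, 121, 133, 137]

Fragment lengths:
  2→16: 14 bp
  16→25: 9 bp
  25→41: 16 bp
  41→47: 6 bp
  47→56: 9 bp
  56→64: 8 bp
  64→83: 19 bp
  83→90: 7 bp
  90→103: 13 bp
  103→108: 5 bp
  108→114: 6 bp
  114→121: 7 bp
  121→133: 12 bp
  133→137: 4 bp
  137→2 (wrap): 144-137+2 = 9 bp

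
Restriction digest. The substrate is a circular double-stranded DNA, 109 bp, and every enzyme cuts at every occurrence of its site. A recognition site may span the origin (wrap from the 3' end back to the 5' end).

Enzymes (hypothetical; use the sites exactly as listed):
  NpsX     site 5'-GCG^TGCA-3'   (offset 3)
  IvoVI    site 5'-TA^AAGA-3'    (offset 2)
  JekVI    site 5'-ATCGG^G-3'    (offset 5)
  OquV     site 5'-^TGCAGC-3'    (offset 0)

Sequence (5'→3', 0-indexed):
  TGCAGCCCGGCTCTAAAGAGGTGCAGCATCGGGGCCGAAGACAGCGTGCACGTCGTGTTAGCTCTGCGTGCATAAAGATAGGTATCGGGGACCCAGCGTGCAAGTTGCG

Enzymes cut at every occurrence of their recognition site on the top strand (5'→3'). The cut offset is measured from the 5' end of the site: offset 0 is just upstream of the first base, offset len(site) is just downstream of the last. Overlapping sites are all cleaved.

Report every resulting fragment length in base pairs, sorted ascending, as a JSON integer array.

[6,6,10,11,11,14,14,15,22]

Scan for sites:
  NpsX (GCGTGCA, off=3): starts [43, 65, 95, 106] → cuts [0, 46, 68, 98]
  IvoVI (TAAAGA, off=2): starts [13, 72] → cuts [15, 74]
  JekVI (ATCGGG, off=5): starts [27, 83] → cuts [32, 88]
  OquV (TGCAGC, off=0): starts [0, 21] → cuts [0, 21]

All cut coordinates (distinct, sorted): [0, 15, 21, 32, 46, 68, 74, 88, 98]

Fragment lengths:
  0→15: 15 bp
  15→21: 6 bp
  21→32: 11 bp
  32→46: 14 bp
  46→68: 22 bp
  68→74: 6 bp
  74→88: 14 bp
  88→98: 10 bp
  98→0 (wrap): 109-98+0 = 11 bp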